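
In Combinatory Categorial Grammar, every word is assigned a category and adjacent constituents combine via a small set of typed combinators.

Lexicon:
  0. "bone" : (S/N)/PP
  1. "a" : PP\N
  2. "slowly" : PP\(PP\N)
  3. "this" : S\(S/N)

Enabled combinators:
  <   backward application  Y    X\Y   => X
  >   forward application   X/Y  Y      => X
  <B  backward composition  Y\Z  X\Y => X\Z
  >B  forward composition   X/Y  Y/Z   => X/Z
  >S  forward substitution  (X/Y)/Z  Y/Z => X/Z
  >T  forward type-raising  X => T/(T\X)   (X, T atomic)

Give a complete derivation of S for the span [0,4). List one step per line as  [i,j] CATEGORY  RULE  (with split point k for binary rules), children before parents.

[0,4] S   <
  [0,3] S/N   >
    [0,1] "bone" : (S/N)/PP
    [1,3] PP   <
      [1,2] "a" : PP\N
      [2,3] "slowly" : PP\(PP\N)
  [3,4] "this" : S\(S/N)

[0,1] (S/N)/PP  lex  "bone"
[1,2] PP\N  lex  "a"
[2,3] PP\(PP\N)  lex  "slowly"
[1,3] PP  <  k=2
[0,3] S/N  >  k=1
[3,4] S\(S/N)  lex  "this"
[0,4] S  <  k=3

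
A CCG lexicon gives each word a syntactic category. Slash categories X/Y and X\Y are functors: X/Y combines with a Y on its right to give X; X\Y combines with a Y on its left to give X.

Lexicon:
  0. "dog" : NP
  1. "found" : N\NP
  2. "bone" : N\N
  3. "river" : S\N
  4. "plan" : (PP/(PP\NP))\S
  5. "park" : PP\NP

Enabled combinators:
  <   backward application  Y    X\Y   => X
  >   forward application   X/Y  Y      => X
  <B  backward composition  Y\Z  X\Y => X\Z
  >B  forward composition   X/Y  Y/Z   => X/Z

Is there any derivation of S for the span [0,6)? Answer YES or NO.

NO

NP N\NP N\N S\N (PP/(PP\NP))\S PP\NP
CKY chart[0,6] = {PP}; S ∉ chart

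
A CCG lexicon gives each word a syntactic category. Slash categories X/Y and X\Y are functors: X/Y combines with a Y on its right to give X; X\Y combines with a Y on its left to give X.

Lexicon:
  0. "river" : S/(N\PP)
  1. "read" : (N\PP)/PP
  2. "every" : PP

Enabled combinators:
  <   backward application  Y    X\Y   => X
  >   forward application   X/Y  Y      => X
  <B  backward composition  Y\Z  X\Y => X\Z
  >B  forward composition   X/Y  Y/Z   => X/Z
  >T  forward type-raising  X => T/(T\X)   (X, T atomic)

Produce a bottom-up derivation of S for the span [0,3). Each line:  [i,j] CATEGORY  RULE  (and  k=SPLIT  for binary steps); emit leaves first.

[0,3] S   >
  [0,2] S/PP   >B
    [0,1] "river" : S/(N\PP)
    [1,2] "read" : (N\PP)/PP
  [2,3] "every" : PP

[0,1] S/(N\PP)  lex  "river"
[1,2] (N\PP)/PP  lex  "read"
[0,2] S/PP  >B  k=1
[2,3] PP  lex  "every"
[0,3] S  >  k=2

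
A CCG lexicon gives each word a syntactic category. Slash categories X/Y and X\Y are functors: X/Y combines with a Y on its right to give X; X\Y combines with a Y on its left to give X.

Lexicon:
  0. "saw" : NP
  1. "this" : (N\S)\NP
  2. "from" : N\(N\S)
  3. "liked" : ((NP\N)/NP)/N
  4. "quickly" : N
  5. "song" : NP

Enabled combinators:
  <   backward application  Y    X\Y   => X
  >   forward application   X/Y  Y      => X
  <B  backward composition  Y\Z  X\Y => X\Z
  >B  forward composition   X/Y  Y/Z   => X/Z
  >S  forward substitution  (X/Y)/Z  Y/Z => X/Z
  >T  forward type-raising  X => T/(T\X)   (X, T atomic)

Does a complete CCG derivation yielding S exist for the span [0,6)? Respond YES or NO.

NO

NP (N\S)\NP N\(N\S) ((NP\N)/NP)/N N NP
CKY chart[0,6] = {N/(N\NP), NP, NP/(NP\NP), PP/(PP\NP), S/(S\NP)}; S ∉ chart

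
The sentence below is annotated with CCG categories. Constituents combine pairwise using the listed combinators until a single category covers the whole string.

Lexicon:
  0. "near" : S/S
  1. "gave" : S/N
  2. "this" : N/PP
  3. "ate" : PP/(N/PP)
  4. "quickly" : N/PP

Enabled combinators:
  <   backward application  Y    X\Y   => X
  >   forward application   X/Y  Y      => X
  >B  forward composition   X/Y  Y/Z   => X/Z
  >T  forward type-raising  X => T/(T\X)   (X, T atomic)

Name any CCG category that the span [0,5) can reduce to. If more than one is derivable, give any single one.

[0,5] S   >
  [0,3] S/PP   >B
    [0,1] "near" : S/S
    [1,3] S/PP   >B
      [1,2] "gave" : S/N
      [2,3] "this" : N/PP
  [3,5] PP   >
    [3,4] "ate" : PP/(N/PP)
    [4,5] "quickly" : N/PP

S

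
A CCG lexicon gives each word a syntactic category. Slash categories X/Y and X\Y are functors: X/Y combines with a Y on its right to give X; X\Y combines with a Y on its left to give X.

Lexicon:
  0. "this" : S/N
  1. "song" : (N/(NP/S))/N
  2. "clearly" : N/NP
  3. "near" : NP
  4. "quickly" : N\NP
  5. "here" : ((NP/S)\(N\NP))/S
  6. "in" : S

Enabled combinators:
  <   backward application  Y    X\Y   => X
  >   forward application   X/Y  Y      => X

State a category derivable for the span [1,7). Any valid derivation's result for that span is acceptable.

[0,7] S   >
  [0,1] "this" : S/N
  [1,7] N   >
    [1,4] N/(NP/S)   >
      [1,2] "song" : (N/(NP/S))/N
      [2,4] N   >
        [2,3] "clearly" : N/NP
        [3,4] "near" : NP
    [4,7] NP/S   <
      [4,5] "quickly" : N\NP
      [5,7] (NP/S)\(N\NP)   >
        [5,6] "here" : ((NP/S)\(N\NP))/S
        [6,7] "in" : S

N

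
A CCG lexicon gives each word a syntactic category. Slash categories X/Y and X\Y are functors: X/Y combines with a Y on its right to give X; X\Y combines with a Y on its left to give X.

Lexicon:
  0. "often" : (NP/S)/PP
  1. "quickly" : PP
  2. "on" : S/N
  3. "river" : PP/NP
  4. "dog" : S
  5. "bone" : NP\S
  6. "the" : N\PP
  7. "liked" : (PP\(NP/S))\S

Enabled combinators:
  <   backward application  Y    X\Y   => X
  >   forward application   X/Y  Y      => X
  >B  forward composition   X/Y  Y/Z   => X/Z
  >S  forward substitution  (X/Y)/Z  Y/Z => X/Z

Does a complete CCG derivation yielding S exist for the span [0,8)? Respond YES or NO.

NO

(NP/S)/PP PP S/N PP/NP S NP\S N\PP (PP\(NP/S))\S
CKY chart[0,8] = {PP}; S ∉ chart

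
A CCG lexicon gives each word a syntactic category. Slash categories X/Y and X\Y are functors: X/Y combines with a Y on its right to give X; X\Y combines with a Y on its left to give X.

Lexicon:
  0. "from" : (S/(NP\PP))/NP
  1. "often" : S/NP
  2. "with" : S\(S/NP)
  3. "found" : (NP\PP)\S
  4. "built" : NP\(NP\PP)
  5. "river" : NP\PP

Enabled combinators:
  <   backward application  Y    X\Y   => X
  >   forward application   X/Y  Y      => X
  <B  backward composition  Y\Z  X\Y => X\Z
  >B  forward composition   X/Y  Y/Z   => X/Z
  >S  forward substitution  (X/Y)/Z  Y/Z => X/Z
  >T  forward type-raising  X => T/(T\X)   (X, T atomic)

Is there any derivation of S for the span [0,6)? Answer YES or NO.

YES

[0,6] S   >
  [0,5] S/(NP\PP)   >
    [0,1] "from" : (S/(NP\PP))/NP
    [1,5] NP   <
      [1,4] NP\PP   <
        [1,3] S   <
          [1,2] "often" : S/NP
          [2,3] "with" : S\(S/NP)
        [3,4] "found" : (NP\PP)\S
      [4,5] "built" : NP\(NP\PP)
  [5,6] "river" : NP\PP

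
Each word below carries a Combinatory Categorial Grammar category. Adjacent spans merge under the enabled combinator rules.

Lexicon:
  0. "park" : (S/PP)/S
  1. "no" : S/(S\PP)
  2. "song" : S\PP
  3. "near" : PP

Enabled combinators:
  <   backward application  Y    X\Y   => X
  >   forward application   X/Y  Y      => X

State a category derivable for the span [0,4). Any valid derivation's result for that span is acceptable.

[0,4] S   >
  [0,3] S/PP   >
    [0,1] "park" : (S/PP)/S
    [1,3] S   >
      [1,2] "no" : S/(S\PP)
      [2,3] "song" : S\PP
  [3,4] "near" : PP

S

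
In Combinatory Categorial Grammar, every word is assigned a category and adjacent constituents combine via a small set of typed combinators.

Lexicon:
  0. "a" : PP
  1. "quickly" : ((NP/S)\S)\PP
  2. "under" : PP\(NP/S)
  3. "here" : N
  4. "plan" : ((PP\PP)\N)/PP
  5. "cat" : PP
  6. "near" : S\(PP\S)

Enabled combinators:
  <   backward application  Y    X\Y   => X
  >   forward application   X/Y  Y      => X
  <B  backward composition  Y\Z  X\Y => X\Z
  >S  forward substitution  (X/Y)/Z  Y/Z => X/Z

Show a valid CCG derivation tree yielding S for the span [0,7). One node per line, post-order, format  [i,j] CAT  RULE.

[0,7] S   <
  [0,6] PP\S   <B
    [0,3] PP\S   <B
      [0,2] (NP/S)\S   <
        [0,1] "a" : PP
        [1,2] "quickly" : ((NP/S)\S)\PP
      [2,3] "under" : PP\(NP/S)
    [3,6] PP\PP   <
      [3,4] "here" : N
      [4,6] (PP\PP)\N   >
        [4,5] "plan" : ((PP\PP)\N)/PP
        [5,6] "cat" : PP
  [6,7] "near" : S\(PP\S)

[0,1] PP  lex  "a"
[1,2] ((NP/S)\S)\PP  lex  "quickly"
[0,2] (NP/S)\S  <  k=1
[2,3] PP\(NP/S)  lex  "under"
[0,3] PP\S  <B  k=2
[3,4] N  lex  "here"
[4,5] ((PP\PP)\N)/PP  lex  "plan"
[5,6] PP  lex  "cat"
[4,6] (PP\PP)\N  >  k=5
[3,6] PP\PP  <  k=4
[0,6] PP\S  <B  k=3
[6,7] S\(PP\S)  lex  "near"
[0,7] S  <  k=6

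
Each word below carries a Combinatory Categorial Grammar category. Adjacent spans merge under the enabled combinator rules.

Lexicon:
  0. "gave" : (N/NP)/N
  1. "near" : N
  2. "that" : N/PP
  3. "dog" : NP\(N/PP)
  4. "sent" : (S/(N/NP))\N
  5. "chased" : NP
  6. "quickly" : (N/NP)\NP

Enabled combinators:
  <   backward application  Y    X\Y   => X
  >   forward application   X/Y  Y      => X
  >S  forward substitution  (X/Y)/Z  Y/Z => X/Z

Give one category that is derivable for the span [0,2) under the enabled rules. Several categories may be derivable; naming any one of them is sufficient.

N/NP

[0,7] S   >
  [0,5] S/(N/NP)   <
    [0,4] N   >
      [0,2] N/NP   >
        [0,1] "gave" : (N/NP)/N
        [1,2] "near" : N
      [2,4] NP   <
        [2,3] "that" : N/PP
        [3,4] "dog" : NP\(N/PP)
    [4,5] "sent" : (S/(N/NP))\N
  [5,7] N/NP   <
    [5,6] "chased" : NP
    [6,7] "quickly" : (N/NP)\NP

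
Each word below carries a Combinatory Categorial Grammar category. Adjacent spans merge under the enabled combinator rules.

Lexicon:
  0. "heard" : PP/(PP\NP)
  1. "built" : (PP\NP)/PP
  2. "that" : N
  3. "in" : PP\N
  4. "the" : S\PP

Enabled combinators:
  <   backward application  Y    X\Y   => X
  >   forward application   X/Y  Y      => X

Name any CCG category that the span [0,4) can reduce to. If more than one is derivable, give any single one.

PP

[0,5] S   <
  [0,4] PP   >
    [0,1] "heard" : PP/(PP\NP)
    [1,4] PP\NP   >
      [1,2] "built" : (PP\NP)/PP
      [2,4] PP   <
        [2,3] "that" : N
        [3,4] "in" : PP\N
  [4,5] "the" : S\PP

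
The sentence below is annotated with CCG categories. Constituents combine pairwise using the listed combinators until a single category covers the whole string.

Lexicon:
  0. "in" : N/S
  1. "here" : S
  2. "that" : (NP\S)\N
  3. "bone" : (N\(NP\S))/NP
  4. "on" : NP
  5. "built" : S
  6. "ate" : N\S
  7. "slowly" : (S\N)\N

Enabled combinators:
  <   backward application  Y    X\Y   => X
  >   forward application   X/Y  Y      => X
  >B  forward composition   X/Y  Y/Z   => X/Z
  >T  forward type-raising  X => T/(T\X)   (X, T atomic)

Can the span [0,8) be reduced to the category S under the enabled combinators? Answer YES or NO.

[0,8] S   <
  [0,5] N   <
    [0,3] NP\S   <
      [0,2] N   >
        [0,1] "in" : N/S
        [1,2] "here" : S
      [2,3] "that" : (NP\S)\N
    [3,5] N\(NP\S)   >
      [3,4] "bone" : (N\(NP\S))/NP
      [4,5] "on" : NP
  [5,8] S\N   <
    [5,7] N   <
      [5,6] "built" : S
      [6,7] "ate" : N\S
    [7,8] "slowly" : (S\N)\N

YES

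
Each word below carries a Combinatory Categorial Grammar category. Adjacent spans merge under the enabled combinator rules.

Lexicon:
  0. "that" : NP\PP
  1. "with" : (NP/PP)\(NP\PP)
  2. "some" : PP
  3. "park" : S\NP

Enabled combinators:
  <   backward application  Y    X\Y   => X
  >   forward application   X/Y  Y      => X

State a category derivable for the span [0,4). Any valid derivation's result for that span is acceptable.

S

[0,4] S   <
  [0,3] NP   >
    [0,2] NP/PP   <
      [0,1] "that" : NP\PP
      [1,2] "with" : (NP/PP)\(NP\PP)
    [2,3] "some" : PP
  [3,4] "park" : S\NP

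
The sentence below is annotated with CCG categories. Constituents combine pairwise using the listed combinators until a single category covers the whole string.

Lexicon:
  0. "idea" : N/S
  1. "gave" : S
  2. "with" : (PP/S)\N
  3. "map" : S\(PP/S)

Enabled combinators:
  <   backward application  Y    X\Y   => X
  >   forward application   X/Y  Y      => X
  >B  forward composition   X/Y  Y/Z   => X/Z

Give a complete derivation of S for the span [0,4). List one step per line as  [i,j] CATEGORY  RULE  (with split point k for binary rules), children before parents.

[0,1] N/S  lex  "idea"
[1,2] S  lex  "gave"
[0,2] N  >  k=1
[2,3] (PP/S)\N  lex  "with"
[0,3] PP/S  <  k=2
[3,4] S\(PP/S)  lex  "map"
[0,4] S  <  k=3

[0,4] S   <
  [0,3] PP/S   <
    [0,2] N   >
      [0,1] "idea" : N/S
      [1,2] "gave" : S
    [2,3] "with" : (PP/S)\N
  [3,4] "map" : S\(PP/S)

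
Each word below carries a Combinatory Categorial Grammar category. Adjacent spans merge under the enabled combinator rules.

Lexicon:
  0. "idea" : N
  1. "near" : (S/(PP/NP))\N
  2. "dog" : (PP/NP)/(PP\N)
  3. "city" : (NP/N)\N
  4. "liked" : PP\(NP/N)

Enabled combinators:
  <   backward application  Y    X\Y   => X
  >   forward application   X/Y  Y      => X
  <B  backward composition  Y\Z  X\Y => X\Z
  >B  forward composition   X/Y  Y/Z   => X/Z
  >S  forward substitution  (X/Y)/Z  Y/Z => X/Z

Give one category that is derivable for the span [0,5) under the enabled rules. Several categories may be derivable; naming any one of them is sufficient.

S

[0,5] S   >
  [0,2] S/(PP/NP)   <
    [0,1] "idea" : N
    [1,2] "near" : (S/(PP/NP))\N
  [2,5] PP/NP   >
    [2,3] "dog" : (PP/NP)/(PP\N)
    [3,5] PP\N   <B
      [3,4] "city" : (NP/N)\N
      [4,5] "liked" : PP\(NP/N)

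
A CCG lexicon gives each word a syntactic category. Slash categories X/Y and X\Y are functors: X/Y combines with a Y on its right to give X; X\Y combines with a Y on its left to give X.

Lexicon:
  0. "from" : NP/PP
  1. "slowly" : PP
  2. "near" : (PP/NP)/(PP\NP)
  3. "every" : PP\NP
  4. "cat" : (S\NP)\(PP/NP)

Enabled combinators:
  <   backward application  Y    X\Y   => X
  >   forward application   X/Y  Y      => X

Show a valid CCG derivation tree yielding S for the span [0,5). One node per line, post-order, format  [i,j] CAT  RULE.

[0,1] NP/PP  lex  "from"
[1,2] PP  lex  "slowly"
[0,2] NP  >  k=1
[2,3] (PP/NP)/(PP\NP)  lex  "near"
[3,4] PP\NP  lex  "every"
[2,4] PP/NP  >  k=3
[4,5] (S\NP)\(PP/NP)  lex  "cat"
[2,5] S\NP  <  k=4
[0,5] S  <  k=2

[0,5] S   <
  [0,2] NP   >
    [0,1] "from" : NP/PP
    [1,2] "slowly" : PP
  [2,5] S\NP   <
    [2,4] PP/NP   >
      [2,3] "near" : (PP/NP)/(PP\NP)
      [3,4] "every" : PP\NP
    [4,5] "cat" : (S\NP)\(PP/NP)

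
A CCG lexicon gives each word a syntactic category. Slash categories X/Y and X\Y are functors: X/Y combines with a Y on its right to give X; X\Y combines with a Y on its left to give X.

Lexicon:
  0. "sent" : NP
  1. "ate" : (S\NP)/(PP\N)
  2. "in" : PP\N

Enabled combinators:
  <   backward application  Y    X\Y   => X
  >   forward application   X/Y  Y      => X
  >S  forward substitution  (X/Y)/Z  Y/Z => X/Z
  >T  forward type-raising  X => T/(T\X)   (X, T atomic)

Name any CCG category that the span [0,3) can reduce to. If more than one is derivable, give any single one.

[0,3] S   <
  [0,1] "sent" : NP
  [1,3] S\NP   >
    [1,2] "ate" : (S\NP)/(PP\N)
    [2,3] "in" : PP\N

S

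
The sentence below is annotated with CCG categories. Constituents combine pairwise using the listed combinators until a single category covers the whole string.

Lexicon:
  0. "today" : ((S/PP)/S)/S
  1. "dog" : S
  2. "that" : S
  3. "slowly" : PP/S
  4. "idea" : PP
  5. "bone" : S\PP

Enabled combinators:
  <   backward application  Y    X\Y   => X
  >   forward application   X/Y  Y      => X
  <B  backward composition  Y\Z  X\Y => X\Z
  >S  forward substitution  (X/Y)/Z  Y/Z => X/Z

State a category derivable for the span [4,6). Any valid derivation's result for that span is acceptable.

S

[0,6] S   >
  [0,3] S/PP   >
    [0,2] (S/PP)/S   >
      [0,1] "today" : ((S/PP)/S)/S
      [1,2] "dog" : S
    [2,3] "that" : S
  [3,6] PP   >
    [3,4] "slowly" : PP/S
    [4,6] S   <
      [4,5] "idea" : PP
      [5,6] "bone" : S\PP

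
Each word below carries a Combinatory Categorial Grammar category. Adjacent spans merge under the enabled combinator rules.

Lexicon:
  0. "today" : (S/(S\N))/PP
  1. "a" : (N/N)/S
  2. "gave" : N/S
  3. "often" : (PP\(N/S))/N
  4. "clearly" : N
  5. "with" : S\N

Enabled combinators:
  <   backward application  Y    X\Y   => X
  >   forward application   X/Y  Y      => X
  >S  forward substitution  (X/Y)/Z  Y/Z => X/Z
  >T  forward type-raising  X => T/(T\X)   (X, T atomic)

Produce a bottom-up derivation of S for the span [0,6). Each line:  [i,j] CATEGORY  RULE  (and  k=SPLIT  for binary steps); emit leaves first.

[0,1] (S/(S\N))/PP  lex  "today"
[1,2] (N/N)/S  lex  "a"
[2,3] N/S  lex  "gave"
[1,3] N/S  >S  k=2
[3,4] (PP\(N/S))/N  lex  "often"
[4,5] N  lex  "clearly"
[3,5] PP\(N/S)  >  k=4
[1,5] PP  <  k=3
[0,5] S/(S\N)  >  k=1
[5,6] S\N  lex  "with"
[0,6] S  >  k=5

[0,6] S   >
  [0,5] S/(S\N)   >
    [0,1] "today" : (S/(S\N))/PP
    [1,5] PP   <
      [1,3] N/S   >S
        [1,2] "a" : (N/N)/S
        [2,3] "gave" : N/S
      [3,5] PP\(N/S)   >
        [3,4] "often" : (PP\(N/S))/N
        [4,5] "clearly" : N
  [5,6] "with" : S\N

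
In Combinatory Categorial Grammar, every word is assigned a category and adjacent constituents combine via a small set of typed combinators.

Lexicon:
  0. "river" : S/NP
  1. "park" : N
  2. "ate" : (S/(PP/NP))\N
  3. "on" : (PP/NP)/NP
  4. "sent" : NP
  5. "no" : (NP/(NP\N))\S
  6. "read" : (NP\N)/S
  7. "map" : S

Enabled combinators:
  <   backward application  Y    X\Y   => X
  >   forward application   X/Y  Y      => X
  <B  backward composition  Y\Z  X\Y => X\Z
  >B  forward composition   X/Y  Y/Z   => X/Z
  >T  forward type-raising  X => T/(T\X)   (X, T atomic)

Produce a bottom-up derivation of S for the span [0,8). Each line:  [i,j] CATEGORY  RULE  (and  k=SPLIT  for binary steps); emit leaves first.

[0,1] S/NP  lex  "river"
[1,2] N  lex  "park"
[2,3] (S/(PP/NP))\N  lex  "ate"
[1,3] S/(PP/NP)  <  k=2
[3,4] (PP/NP)/NP  lex  "on"
[4,5] NP  lex  "sent"
[3,5] PP/NP  >  k=4
[1,5] S  >  k=3
[5,6] (NP/(NP\N))\S  lex  "no"
[1,6] NP/(NP\N)  <  k=5
[6,7] (NP\N)/S  lex  "read"
[7,8] S  lex  "map"
[6,8] NP\N  >  k=7
[1,8] NP  >  k=6
[0,8] S  >  k=1

[0,8] S   >
  [0,1] "river" : S/NP
  [1,8] NP   >
    [1,6] NP/(NP\N)   <
      [1,5] S   >
        [1,3] S/(PP/NP)   <
          [1,2] "park" : N
          [2,3] "ate" : (S/(PP/NP))\N
        [3,5] PP/NP   >
          [3,4] "on" : (PP/NP)/NP
          [4,5] "sent" : NP
      [5,6] "no" : (NP/(NP\N))\S
    [6,8] NP\N   >
      [6,7] "read" : (NP\N)/S
      [7,8] "map" : S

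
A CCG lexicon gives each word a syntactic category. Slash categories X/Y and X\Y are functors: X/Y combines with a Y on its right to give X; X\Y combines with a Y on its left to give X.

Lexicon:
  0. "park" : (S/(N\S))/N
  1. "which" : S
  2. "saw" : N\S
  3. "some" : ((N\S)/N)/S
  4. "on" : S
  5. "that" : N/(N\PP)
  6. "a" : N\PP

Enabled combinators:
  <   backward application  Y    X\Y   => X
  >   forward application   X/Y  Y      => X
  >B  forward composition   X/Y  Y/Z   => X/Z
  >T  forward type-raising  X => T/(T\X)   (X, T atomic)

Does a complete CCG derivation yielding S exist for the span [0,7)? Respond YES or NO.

[0,7] S   >
  [0,3] S/(N\S)   >
    [0,1] "park" : (S/(N\S))/N
    [1,3] N   <
      [1,2] "which" : S
      [2,3] "saw" : N\S
  [3,7] N\S   >
    [3,5] (N\S)/N   >
      [3,4] "some" : ((N\S)/N)/S
      [4,5] "on" : S
    [5,7] N   >
      [5,6] "that" : N/(N\PP)
      [6,7] "a" : N\PP

YES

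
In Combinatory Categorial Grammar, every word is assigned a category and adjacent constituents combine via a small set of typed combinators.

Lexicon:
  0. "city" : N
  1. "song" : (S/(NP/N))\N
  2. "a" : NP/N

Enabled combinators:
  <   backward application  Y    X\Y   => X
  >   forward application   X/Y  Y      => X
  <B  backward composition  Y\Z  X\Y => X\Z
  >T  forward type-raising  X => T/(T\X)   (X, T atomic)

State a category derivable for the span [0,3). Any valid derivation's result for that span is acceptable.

S

[0,3] S   >
  [0,2] S/(NP/N)   <
    [0,1] "city" : N
    [1,2] "song" : (S/(NP/N))\N
  [2,3] "a" : NP/N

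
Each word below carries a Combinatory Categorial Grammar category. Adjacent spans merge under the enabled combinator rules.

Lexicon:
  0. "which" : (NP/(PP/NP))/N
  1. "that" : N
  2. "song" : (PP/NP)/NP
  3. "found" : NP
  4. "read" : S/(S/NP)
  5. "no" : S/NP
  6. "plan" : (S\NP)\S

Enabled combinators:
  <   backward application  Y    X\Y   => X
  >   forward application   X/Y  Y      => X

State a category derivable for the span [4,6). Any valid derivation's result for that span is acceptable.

[0,7] S   <
  [0,4] NP   >
    [0,2] NP/(PP/NP)   >
      [0,1] "which" : (NP/(PP/NP))/N
      [1,2] "that" : N
    [2,4] PP/NP   >
      [2,3] "song" : (PP/NP)/NP
      [3,4] "found" : NP
  [4,7] S\NP   <
    [4,6] S   >
      [4,5] "read" : S/(S/NP)
      [5,6] "no" : S/NP
    [6,7] "plan" : (S\NP)\S

S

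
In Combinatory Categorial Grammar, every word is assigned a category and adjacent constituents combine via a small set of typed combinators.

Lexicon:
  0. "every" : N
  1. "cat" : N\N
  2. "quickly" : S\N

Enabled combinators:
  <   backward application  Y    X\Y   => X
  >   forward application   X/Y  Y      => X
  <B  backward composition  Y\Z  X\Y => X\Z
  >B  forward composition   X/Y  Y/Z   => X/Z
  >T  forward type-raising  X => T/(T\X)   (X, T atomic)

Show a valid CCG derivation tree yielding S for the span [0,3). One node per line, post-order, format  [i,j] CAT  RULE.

[0,3] S   >
  [0,1] S/(S\N)   >T
    [0,1] "every" : N
  [1,3] S\N   <B
    [1,2] "cat" : N\N
    [2,3] "quickly" : S\N

[0,1] N  lex  "every"
[0,1] S/(S\N)  >T
[1,2] N\N  lex  "cat"
[2,3] S\N  lex  "quickly"
[1,3] S\N  <B  k=2
[0,3] S  >  k=1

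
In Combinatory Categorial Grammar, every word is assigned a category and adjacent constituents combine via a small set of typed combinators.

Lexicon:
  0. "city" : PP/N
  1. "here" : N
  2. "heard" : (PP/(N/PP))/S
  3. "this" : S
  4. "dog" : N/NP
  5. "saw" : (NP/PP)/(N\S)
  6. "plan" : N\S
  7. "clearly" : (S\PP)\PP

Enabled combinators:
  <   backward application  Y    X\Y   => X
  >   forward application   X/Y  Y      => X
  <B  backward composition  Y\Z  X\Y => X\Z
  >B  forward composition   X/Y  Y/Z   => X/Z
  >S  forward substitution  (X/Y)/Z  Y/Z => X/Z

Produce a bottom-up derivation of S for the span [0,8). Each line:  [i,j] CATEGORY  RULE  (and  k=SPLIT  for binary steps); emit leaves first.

[0,1] PP/N  lex  "city"
[1,2] N  lex  "here"
[0,2] PP  >  k=1
[2,3] (PP/(N/PP))/S  lex  "heard"
[3,4] S  lex  "this"
[2,4] PP/(N/PP)  >  k=3
[4,5] N/NP  lex  "dog"
[5,6] (NP/PP)/(N\S)  lex  "saw"
[6,7] N\S  lex  "plan"
[5,7] NP/PP  >  k=6
[4,7] N/PP  >B  k=5
[2,7] PP  >  k=4
[7,8] (S\PP)\PP  lex  "clearly"
[2,8] S\PP  <  k=7
[0,8] S  <  k=2

[0,8] S   <
  [0,2] PP   >
    [0,1] "city" : PP/N
    [1,2] "here" : N
  [2,8] S\PP   <
    [2,7] PP   >
      [2,4] PP/(N/PP)   >
        [2,3] "heard" : (PP/(N/PP))/S
        [3,4] "this" : S
      [4,7] N/PP   >B
        [4,5] "dog" : N/NP
        [5,7] NP/PP   >
          [5,6] "saw" : (NP/PP)/(N\S)
          [6,7] "plan" : N\S
    [7,8] "clearly" : (S\PP)\PP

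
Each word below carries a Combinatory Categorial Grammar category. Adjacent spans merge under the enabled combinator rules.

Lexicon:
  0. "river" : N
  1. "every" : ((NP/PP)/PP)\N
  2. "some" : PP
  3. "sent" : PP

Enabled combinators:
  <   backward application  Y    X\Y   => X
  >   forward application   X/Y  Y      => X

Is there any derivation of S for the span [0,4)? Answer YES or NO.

N ((NP/PP)/PP)\N PP PP
CKY chart[0,4] = {NP}; S ∉ chart

NO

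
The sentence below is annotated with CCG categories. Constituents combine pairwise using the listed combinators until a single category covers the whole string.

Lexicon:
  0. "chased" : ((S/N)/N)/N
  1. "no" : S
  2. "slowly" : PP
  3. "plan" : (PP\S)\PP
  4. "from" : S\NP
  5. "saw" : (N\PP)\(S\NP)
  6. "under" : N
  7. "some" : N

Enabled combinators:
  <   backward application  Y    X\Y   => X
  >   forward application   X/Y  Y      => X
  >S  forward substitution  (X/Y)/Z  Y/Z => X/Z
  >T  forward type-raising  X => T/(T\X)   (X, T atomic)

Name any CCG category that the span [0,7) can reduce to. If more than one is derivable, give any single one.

[0,8] S   >
  [0,7] S/N   >
    [0,6] (S/N)/N   >
      [0,1] "chased" : ((S/N)/N)/N
      [1,6] N   <
        [1,4] PP   <
          [1,2] "no" : S
          [2,4] PP\S   <
            [2,3] "slowly" : PP
            [3,4] "plan" : (PP\S)\PP
        [4,6] N\PP   <
          [4,5] "from" : S\NP
          [5,6] "saw" : (N\PP)\(S\NP)
    [6,7] "under" : N
  [7,8] "some" : N

S/N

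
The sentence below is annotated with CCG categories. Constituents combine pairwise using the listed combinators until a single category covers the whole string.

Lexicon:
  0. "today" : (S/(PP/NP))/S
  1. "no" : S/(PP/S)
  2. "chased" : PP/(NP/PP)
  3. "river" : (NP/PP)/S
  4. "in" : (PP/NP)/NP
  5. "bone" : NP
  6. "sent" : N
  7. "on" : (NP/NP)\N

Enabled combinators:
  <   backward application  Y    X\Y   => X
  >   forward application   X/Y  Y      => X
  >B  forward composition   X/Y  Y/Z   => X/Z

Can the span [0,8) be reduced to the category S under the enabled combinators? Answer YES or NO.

[0,8] S   >
  [0,4] S/(PP/NP)   >
    [0,1] "today" : (S/(PP/NP))/S
    [1,4] S   >
      [1,2] "no" : S/(PP/S)
      [2,4] PP/S   >B
        [2,3] "chased" : PP/(NP/PP)
        [3,4] "river" : (NP/PP)/S
  [4,8] PP/NP   >B
    [4,6] PP/NP   >
      [4,5] "in" : (PP/NP)/NP
      [5,6] "bone" : NP
    [6,8] NP/NP   <
      [6,7] "sent" : N
      [7,8] "on" : (NP/NP)\N

YES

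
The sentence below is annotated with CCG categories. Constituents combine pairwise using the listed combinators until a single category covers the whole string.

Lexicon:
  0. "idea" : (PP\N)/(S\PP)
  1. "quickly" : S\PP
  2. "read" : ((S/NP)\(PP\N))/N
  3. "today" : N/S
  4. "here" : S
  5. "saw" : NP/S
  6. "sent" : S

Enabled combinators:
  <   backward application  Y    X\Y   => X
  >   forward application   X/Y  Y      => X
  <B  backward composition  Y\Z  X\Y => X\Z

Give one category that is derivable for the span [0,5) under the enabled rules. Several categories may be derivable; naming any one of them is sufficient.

[0,7] S   >
  [0,5] S/NP   <
    [0,2] PP\N   >
      [0,1] "idea" : (PP\N)/(S\PP)
      [1,2] "quickly" : S\PP
    [2,5] (S/NP)\(PP\N)   >
      [2,3] "read" : ((S/NP)\(PP\N))/N
      [3,5] N   >
        [3,4] "today" : N/S
        [4,5] "here" : S
  [5,7] NP   >
    [5,6] "saw" : NP/S
    [6,7] "sent" : S

S/NP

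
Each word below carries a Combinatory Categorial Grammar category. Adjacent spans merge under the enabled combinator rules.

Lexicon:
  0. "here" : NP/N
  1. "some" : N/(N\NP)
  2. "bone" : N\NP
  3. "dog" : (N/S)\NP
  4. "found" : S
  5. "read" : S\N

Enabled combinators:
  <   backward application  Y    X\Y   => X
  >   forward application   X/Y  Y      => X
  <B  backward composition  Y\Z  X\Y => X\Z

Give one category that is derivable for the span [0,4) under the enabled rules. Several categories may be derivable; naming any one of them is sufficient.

[0,6] S   <
  [0,5] N   >
    [0,4] N/S   <
      [0,3] NP   >
        [0,1] "here" : NP/N
        [1,3] N   >
          [1,2] "some" : N/(N\NP)
          [2,3] "bone" : N\NP
      [3,4] "dog" : (N/S)\NP
    [4,5] "found" : S
  [5,6] "read" : S\N

N/S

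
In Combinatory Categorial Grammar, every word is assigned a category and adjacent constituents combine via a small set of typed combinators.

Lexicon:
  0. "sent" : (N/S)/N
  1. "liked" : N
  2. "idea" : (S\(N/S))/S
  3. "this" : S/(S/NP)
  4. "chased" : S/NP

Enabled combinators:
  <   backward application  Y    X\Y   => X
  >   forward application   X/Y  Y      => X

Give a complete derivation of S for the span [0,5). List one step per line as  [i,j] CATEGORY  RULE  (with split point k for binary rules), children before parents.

[0,1] (N/S)/N  lex  "sent"
[1,2] N  lex  "liked"
[0,2] N/S  >  k=1
[2,3] (S\(N/S))/S  lex  "idea"
[3,4] S/(S/NP)  lex  "this"
[4,5] S/NP  lex  "chased"
[3,5] S  >  k=4
[2,5] S\(N/S)  >  k=3
[0,5] S  <  k=2

[0,5] S   <
  [0,2] N/S   >
    [0,1] "sent" : (N/S)/N
    [1,2] "liked" : N
  [2,5] S\(N/S)   >
    [2,3] "idea" : (S\(N/S))/S
    [3,5] S   >
      [3,4] "this" : S/(S/NP)
      [4,5] "chased" : S/NP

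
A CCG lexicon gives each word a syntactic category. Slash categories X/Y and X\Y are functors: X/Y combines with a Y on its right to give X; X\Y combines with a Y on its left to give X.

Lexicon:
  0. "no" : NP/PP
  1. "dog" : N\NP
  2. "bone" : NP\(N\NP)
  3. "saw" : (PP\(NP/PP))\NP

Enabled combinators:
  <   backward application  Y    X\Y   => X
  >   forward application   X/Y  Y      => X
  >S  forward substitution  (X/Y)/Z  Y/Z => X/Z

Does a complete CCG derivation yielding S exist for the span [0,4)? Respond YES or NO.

NO

NP/PP N\NP NP\(N\NP) (PP\(NP/PP))\NP
CKY chart[0,4] = {PP}; S ∉ chart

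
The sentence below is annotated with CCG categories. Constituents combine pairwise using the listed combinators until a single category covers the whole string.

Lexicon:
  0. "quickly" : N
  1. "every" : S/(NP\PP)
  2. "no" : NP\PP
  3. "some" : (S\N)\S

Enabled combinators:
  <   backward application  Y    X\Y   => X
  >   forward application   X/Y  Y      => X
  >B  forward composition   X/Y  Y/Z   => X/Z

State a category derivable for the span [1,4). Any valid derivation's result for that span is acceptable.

[0,4] S   <
  [0,1] "quickly" : N
  [1,4] S\N   <
    [1,3] S   >
      [1,2] "every" : S/(NP\PP)
      [2,3] "no" : NP\PP
    [3,4] "some" : (S\N)\S

S\N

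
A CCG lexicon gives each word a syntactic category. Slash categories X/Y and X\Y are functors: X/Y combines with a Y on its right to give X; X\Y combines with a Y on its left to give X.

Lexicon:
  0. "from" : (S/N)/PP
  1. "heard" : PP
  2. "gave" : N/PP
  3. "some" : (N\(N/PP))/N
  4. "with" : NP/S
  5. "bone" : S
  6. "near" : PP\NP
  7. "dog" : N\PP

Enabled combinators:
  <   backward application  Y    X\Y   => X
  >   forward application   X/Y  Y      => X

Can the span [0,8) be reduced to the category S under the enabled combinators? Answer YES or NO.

YES

[0,8] S   >
  [0,2] S/N   >
    [0,1] "from" : (S/N)/PP
    [1,2] "heard" : PP
  [2,8] N   <
    [2,3] "gave" : N/PP
    [3,8] N\(N/PP)   >
      [3,4] "some" : (N\(N/PP))/N
      [4,8] N   <
        [4,7] PP   <
          [4,6] NP   >
            [4,5] "with" : NP/S
            [5,6] "bone" : S
          [6,7] "near" : PP\NP
        [7,8] "dog" : N\PP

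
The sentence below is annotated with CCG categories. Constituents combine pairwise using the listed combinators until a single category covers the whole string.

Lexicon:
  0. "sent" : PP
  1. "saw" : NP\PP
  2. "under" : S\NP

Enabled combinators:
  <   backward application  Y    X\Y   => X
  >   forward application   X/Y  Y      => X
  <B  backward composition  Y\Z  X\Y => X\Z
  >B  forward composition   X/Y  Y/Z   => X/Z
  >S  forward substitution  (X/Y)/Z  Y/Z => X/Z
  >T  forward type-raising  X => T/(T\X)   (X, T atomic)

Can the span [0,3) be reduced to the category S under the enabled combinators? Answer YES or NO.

[0,3] S   >
  [0,1] S/(S\PP)   >T
    [0,1] "sent" : PP
  [1,3] S\PP   <B
    [1,2] "saw" : NP\PP
    [2,3] "under" : S\NP

YES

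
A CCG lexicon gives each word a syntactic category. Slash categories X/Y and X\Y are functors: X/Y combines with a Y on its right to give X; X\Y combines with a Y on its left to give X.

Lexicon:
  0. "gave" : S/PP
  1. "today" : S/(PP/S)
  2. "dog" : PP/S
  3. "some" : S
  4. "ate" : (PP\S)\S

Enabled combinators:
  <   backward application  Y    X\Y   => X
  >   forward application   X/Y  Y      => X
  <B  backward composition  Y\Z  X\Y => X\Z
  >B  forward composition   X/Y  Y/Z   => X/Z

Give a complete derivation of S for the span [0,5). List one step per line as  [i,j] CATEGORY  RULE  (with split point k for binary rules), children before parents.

[0,5] S   >
  [0,1] "gave" : S/PP
  [1,5] PP   <
    [1,3] S   >
      [1,2] "today" : S/(PP/S)
      [2,3] "dog" : PP/S
    [3,5] PP\S   <
      [3,4] "some" : S
      [4,5] "ate" : (PP\S)\S

[0,1] S/PP  lex  "gave"
[1,2] S/(PP/S)  lex  "today"
[2,3] PP/S  lex  "dog"
[1,3] S  >  k=2
[3,4] S  lex  "some"
[4,5] (PP\S)\S  lex  "ate"
[3,5] PP\S  <  k=4
[1,5] PP  <  k=3
[0,5] S  >  k=1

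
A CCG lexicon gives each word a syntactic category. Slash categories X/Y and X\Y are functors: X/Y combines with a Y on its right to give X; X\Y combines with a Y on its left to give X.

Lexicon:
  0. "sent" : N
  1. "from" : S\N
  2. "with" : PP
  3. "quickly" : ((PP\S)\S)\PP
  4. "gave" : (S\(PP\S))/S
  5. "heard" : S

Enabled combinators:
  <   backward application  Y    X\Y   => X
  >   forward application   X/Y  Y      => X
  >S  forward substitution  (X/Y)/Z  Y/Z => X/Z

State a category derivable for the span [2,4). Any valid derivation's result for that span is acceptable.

(PP\S)\S

[0,6] S   <
  [0,4] PP\S   <
    [0,2] S   <
      [0,1] "sent" : N
      [1,2] "from" : S\N
    [2,4] (PP\S)\S   <
      [2,3] "with" : PP
      [3,4] "quickly" : ((PP\S)\S)\PP
  [4,6] S\(PP\S)   >
    [4,5] "gave" : (S\(PP\S))/S
    [5,6] "heard" : S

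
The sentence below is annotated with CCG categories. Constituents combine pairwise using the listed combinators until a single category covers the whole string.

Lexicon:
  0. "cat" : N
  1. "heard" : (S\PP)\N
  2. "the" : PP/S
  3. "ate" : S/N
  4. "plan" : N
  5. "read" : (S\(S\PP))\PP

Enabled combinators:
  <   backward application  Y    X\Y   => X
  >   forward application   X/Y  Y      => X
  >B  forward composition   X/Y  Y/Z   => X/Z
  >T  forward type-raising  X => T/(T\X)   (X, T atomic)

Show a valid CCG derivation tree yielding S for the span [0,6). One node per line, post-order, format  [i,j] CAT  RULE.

[0,1] N  lex  "cat"
[1,2] (S\PP)\N  lex  "heard"
[0,2] S\PP  <  k=1
[2,3] PP/S  lex  "the"
[3,4] S/N  lex  "ate"
[2,4] PP/N  >B  k=3
[4,5] N  lex  "plan"
[2,5] PP  >  k=4
[5,6] (S\(S\PP))\PP  lex  "read"
[2,6] S\(S\PP)  <  k=5
[0,6] S  <  k=2

[0,6] S   <
  [0,2] S\PP   <
    [0,1] "cat" : N
    [1,2] "heard" : (S\PP)\N
  [2,6] S\(S\PP)   <
    [2,5] PP   >
      [2,4] PP/N   >B
        [2,3] "the" : PP/S
        [3,4] "ate" : S/N
      [4,5] "plan" : N
    [5,6] "read" : (S\(S\PP))\PP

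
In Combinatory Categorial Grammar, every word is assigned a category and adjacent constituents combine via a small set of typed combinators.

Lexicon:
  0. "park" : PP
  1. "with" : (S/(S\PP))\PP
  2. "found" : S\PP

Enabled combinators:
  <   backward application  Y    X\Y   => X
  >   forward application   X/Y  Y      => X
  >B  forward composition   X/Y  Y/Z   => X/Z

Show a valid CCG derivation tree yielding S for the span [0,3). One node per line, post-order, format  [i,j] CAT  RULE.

[0,1] PP  lex  "park"
[1,2] (S/(S\PP))\PP  lex  "with"
[0,2] S/(S\PP)  <  k=1
[2,3] S\PP  lex  "found"
[0,3] S  >  k=2

[0,3] S   >
  [0,2] S/(S\PP)   <
    [0,1] "park" : PP
    [1,2] "with" : (S/(S\PP))\PP
  [2,3] "found" : S\PP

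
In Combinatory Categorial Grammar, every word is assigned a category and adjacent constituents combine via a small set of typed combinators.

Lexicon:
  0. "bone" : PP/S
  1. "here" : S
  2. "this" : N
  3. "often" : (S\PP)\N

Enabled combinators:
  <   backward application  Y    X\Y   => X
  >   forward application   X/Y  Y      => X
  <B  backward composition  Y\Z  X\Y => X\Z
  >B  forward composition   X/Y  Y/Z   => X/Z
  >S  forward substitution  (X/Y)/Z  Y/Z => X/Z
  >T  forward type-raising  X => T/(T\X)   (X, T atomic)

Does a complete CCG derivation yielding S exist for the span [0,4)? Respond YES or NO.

YES

[0,4] S   <
  [0,2] PP   >
    [0,1] "bone" : PP/S
    [1,2] "here" : S
  [2,4] S\PP   <
    [2,3] "this" : N
    [3,4] "often" : (S\PP)\N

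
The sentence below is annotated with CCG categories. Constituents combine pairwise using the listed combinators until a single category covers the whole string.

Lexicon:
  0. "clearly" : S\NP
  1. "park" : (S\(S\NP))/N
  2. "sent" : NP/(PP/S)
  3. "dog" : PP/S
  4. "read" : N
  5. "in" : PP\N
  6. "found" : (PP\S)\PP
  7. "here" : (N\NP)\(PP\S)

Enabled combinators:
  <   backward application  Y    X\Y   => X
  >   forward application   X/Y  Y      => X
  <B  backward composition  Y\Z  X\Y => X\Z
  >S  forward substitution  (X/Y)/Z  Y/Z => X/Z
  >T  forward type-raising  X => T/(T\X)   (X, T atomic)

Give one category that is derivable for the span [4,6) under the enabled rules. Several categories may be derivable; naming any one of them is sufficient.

PP

[0,8] S   <
  [0,1] "clearly" : S\NP
  [1,8] S\(S\NP)   >
    [1,2] "park" : (S\(S\NP))/N
    [2,8] N   <
      [2,4] NP   >
        [2,3] "sent" : NP/(PP/S)
        [3,4] "dog" : PP/S
      [4,8] N\NP   <
        [4,7] PP\S   <
          [4,6] PP   >
            [4,5] PP/(PP\N)   >T
              [4,5] "read" : N
            [5,6] "in" : PP\N
          [6,7] "found" : (PP\S)\PP
        [7,8] "here" : (N\NP)\(PP\S)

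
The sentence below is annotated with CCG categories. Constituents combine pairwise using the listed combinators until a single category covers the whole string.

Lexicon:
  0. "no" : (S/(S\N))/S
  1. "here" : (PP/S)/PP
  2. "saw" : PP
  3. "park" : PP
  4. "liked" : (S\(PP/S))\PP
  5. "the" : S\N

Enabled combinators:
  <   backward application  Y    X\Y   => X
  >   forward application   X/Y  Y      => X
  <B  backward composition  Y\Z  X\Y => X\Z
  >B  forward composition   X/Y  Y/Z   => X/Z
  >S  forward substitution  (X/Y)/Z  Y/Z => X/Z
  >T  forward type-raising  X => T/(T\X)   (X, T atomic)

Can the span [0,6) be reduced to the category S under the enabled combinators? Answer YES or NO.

YES

[0,6] S   >
  [0,5] S/(S\N)   >
    [0,1] "no" : (S/(S\N))/S
    [1,5] S   <
      [1,3] PP/S   >
        [1,2] "here" : (PP/S)/PP
        [2,3] "saw" : PP
      [3,5] S\(PP/S)   <
        [3,4] "park" : PP
        [4,5] "liked" : (S\(PP/S))\PP
  [5,6] "the" : S\N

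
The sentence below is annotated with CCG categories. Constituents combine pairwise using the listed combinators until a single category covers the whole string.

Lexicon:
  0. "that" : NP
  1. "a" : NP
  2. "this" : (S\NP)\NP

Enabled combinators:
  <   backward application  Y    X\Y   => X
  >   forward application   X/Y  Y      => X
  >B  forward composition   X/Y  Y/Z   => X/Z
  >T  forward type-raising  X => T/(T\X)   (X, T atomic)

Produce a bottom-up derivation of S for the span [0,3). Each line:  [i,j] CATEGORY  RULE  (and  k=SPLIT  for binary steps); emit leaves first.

[0,3] S   <
  [0,1] "that" : NP
  [1,3] S\NP   <
    [1,2] "a" : NP
    [2,3] "this" : (S\NP)\NP

[0,1] NP  lex  "that"
[1,2] NP  lex  "a"
[2,3] (S\NP)\NP  lex  "this"
[1,3] S\NP  <  k=2
[0,3] S  <  k=1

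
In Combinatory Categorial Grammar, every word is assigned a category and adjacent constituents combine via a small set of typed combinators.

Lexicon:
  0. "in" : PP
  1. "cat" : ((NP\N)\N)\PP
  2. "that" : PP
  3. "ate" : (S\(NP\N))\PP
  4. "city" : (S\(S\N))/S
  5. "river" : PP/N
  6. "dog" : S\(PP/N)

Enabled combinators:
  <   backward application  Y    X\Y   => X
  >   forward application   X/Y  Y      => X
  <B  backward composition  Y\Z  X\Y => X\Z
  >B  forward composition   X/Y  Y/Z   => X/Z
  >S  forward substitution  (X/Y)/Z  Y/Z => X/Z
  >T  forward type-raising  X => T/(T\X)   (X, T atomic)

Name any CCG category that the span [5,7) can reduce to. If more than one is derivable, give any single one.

[0,7] S   <
  [0,4] S\N   <B
    [0,2] (NP\N)\N   <
      [0,1] "in" : PP
      [1,2] "cat" : ((NP\N)\N)\PP
    [2,4] S\(NP\N)   <
      [2,3] "that" : PP
      [3,4] "ate" : (S\(NP\N))\PP
  [4,7] S\(S\N)   >
    [4,5] "city" : (S\(S\N))/S
    [5,7] S   <
      [5,6] "river" : PP/N
      [6,7] "dog" : S\(PP/N)

S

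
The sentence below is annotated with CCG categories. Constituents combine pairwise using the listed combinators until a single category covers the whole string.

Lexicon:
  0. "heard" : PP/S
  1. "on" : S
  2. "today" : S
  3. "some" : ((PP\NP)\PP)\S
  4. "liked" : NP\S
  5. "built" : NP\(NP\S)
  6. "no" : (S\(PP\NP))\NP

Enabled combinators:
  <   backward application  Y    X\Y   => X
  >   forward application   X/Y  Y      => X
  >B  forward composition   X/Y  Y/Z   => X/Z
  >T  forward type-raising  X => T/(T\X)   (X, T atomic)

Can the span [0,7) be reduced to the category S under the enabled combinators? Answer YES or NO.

[0,7] S   <
  [0,4] PP\NP   <
    [0,2] PP   >
      [0,1] "heard" : PP/S
      [1,2] "on" : S
    [2,4] (PP\NP)\PP   <
      [2,3] "today" : S
      [3,4] "some" : ((PP\NP)\PP)\S
  [4,7] S\(PP\NP)   <
    [4,6] NP   <
      [4,5] "liked" : NP\S
      [5,6] "built" : NP\(NP\S)
    [6,7] "no" : (S\(PP\NP))\NP

YES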